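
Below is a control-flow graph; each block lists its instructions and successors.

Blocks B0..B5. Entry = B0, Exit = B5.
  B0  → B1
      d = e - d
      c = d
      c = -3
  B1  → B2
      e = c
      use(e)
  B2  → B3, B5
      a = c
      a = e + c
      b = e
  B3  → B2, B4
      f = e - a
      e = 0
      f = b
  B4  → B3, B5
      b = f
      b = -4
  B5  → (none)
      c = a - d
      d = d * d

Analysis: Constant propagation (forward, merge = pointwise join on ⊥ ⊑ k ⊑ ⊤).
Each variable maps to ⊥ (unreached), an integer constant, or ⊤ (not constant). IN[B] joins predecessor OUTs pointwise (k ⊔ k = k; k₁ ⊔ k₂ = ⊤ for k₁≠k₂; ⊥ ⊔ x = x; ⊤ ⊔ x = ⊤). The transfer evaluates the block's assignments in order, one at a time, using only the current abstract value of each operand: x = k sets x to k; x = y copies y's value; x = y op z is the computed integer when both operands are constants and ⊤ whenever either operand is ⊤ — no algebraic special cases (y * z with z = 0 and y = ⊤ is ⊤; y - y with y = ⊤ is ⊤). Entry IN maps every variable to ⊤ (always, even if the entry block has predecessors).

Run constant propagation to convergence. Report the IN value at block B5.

Answer: {a: ⊤, b: ⊤, c: -3, d: ⊤, e: ⊤, f: ⊤}

Derivation:
Converged values:
  B0:   IN=(all ⊤)   OUT={c:-3; rest ⊤}
  B1:   IN={c:-3; rest ⊤}   OUT={c:-3, e:-3; rest ⊤}
  B2:   IN={c:-3; rest ⊤}   OUT={c:-3; rest ⊤}
  B3:   IN={c:-3; rest ⊤}   OUT={c:-3, e:0; rest ⊤}
  B4:   IN={c:-3, e:0; rest ⊤}   OUT={b:-4, c:-3, e:0; rest ⊤}
  B5:   IN={c:-3; rest ⊤}   OUT=(all ⊤)

Merge at B5: IN[B5] = OUT[B2] ⊔ OUT[B4] = {a: ⊤, b: ⊤, c: -3, d: ⊤, e: ⊤, f: ⊤}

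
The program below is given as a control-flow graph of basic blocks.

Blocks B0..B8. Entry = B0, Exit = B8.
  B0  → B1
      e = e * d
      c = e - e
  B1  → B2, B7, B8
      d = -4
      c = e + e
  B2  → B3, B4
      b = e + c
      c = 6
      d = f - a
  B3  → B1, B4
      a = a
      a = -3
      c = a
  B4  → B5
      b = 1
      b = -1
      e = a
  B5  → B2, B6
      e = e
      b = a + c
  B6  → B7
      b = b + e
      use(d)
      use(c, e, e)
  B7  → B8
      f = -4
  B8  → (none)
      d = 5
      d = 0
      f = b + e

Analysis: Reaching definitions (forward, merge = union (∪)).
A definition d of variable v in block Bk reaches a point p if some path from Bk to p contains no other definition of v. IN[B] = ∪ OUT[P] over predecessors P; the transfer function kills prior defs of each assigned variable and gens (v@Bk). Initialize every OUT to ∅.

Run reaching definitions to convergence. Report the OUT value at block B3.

Per-block solution:
  B0:   IN={}   OUT={c@B0, e@B0}
  B1:   IN={a@B3, b@B2, c@B0, c@B3, d@B2, e@B0, e@B5}   OUT={a@B3, b@B2, c@B1, d@B1, e@B0, e@B5}
  B2:   IN={a@B3, b@B2, b@B5, c@B1, c@B2, c@B3, d@B1, d@B2, e@B0, e@B5}   OUT={a@B3, b@B2, c@B2, d@B2, e@B0, e@B5}
  B3:   IN={a@B3, b@B2, c@B2, d@B2, e@B0, e@B5}   OUT={a@B3, b@B2, c@B3, d@B2, e@B0, e@B5}
  B4:   IN={a@B3, b@B2, c@B2, c@B3, d@B2, e@B0, e@B5}   OUT={a@B3, b@B4, c@B2, c@B3, d@B2, e@B4}
  B5:   IN={a@B3, b@B4, c@B2, c@B3, d@B2, e@B4}   OUT={a@B3, b@B5, c@B2, c@B3, d@B2, e@B5}
  B6:   IN={a@B3, b@B5, c@B2, c@B3, d@B2, e@B5}   OUT={a@B3, b@B6, c@B2, c@B3, d@B2, e@B5}
  B7:   IN={a@B3, b@B2, b@B6, c@B1, c@B2, c@B3, d@B1, d@B2, e@B0, e@B5}   OUT={a@B3, b@B2, b@B6, c@B1, c@B2, c@B3, d@B1, d@B2, e@B0, e@B5, f@B7}
  B8:   IN={a@B3, b@B2, b@B6, c@B1, c@B2, c@B3, d@B1, d@B2, e@B0, e@B5, f@B7}   OUT={a@B3, b@B2, b@B6, c@B1, c@B2, c@B3, d@B8, e@B0, e@B5, f@B8}

Merge at B3: IN[B3] = OUT[B2] = {a@B3, b@B2, c@B2, d@B2, e@B0, e@B5}
Applying B3's transfer function to that IN value gives OUT[B3] (row B3 above).

Answer: {a@B3, b@B2, c@B3, d@B2, e@B0, e@B5}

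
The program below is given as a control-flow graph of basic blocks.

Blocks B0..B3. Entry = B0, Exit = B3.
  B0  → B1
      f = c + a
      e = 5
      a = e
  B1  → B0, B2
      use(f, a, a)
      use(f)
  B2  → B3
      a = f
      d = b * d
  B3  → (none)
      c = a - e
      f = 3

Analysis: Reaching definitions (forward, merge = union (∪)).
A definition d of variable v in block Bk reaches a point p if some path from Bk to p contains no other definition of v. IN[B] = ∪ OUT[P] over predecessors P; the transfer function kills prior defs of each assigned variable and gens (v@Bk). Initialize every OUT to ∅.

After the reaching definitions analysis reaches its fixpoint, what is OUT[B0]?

Per-block solution:
  B0: | IN={a@B0, e@B0, f@B0} | OUT={a@B0, e@B0, f@B0}
  B1: | IN={a@B0, e@B0, f@B0} | OUT={a@B0, e@B0, f@B0}
  B2: | IN={a@B0, e@B0, f@B0} | OUT={a@B2, d@B2, e@B0, f@B0}
  B3: | IN={a@B2, d@B2, e@B0, f@B0} | OUT={a@B2, c@B3, d@B2, e@B0, f@B3}

Merge at B0 (entry node, so the boundary value {} is joined with the incoming edge(s)): IN[B0] = {} ⊔ OUT[B1] = {a@B0, e@B0, f@B0}
Applying B0's transfer function to that IN value gives OUT[B0] (row B0 above).

Answer: {a@B0, e@B0, f@B0}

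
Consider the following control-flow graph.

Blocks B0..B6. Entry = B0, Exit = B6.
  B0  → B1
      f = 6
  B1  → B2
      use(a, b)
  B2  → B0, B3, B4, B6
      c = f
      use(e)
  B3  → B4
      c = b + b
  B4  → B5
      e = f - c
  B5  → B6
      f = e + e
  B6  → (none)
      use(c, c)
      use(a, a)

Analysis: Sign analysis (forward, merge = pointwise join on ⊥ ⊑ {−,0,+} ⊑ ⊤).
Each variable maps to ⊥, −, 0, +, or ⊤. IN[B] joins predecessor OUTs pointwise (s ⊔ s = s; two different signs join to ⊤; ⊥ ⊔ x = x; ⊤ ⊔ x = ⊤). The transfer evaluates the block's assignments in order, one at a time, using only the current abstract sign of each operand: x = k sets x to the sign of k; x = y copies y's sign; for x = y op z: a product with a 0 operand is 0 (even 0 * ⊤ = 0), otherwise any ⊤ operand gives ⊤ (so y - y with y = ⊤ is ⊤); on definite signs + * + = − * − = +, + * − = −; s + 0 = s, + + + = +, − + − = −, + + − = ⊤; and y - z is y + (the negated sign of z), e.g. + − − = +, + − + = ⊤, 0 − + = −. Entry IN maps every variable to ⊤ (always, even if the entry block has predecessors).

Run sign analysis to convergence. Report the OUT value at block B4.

Answer: {a: ⊤, b: ⊤, c: ⊤, d: ⊤, e: ⊤, f: +}

Derivation:
Converged values:
  B0:   IN=(all ⊤)   OUT={f:+; rest ⊤}
  B1:   IN={f:+; rest ⊤}   OUT={f:+; rest ⊤}
  B2:   IN={f:+; rest ⊤}   OUT={c:+, f:+; rest ⊤}
  B3:   IN={c:+, f:+; rest ⊤}   OUT={f:+; rest ⊤}
  B4:   IN={f:+; rest ⊤}   OUT={f:+; rest ⊤}
  B5:   IN={f:+; rest ⊤}   OUT=(all ⊤)
  B6:   IN=(all ⊤)   OUT=(all ⊤)

Merge at B4: IN[B4] = OUT[B2] ⊔ OUT[B3] = {a: ⊤, b: ⊤, c: ⊤, d: ⊤, e: ⊤, f: +}
Applying B4's transfer function to that IN value gives OUT[B4] (row B4 above).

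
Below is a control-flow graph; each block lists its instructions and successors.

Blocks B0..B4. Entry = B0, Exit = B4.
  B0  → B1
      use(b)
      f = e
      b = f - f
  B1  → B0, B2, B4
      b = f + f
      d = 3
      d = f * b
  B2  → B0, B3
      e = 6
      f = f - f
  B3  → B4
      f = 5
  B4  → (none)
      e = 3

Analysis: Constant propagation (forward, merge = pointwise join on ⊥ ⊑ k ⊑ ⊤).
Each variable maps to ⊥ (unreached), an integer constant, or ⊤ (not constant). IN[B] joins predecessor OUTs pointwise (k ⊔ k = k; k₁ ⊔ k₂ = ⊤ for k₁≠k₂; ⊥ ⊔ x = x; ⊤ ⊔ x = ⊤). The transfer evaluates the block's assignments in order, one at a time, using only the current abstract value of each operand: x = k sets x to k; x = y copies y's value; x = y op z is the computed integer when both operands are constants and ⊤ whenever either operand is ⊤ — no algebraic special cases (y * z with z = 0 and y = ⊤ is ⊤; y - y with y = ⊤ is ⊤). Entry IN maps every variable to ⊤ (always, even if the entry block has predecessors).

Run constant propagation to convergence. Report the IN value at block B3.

Answer: {a: ⊤, b: ⊤, c: ⊤, d: ⊤, e: 6, f: ⊤}

Working:
Per-block solution:
  B0:   IN=(all ⊤)   OUT=(all ⊤)
  B1:   IN=(all ⊤)   OUT=(all ⊤)
  B2:   IN=(all ⊤)   OUT={e:6; rest ⊤}
  B3:   IN={e:6; rest ⊤}   OUT={e:6, f:5; rest ⊤}
  B4:   IN=(all ⊤)   OUT={e:3; rest ⊤}

Merge at B3: IN[B3] = OUT[B2] = {a: ⊤, b: ⊤, c: ⊤, d: ⊤, e: 6, f: ⊤}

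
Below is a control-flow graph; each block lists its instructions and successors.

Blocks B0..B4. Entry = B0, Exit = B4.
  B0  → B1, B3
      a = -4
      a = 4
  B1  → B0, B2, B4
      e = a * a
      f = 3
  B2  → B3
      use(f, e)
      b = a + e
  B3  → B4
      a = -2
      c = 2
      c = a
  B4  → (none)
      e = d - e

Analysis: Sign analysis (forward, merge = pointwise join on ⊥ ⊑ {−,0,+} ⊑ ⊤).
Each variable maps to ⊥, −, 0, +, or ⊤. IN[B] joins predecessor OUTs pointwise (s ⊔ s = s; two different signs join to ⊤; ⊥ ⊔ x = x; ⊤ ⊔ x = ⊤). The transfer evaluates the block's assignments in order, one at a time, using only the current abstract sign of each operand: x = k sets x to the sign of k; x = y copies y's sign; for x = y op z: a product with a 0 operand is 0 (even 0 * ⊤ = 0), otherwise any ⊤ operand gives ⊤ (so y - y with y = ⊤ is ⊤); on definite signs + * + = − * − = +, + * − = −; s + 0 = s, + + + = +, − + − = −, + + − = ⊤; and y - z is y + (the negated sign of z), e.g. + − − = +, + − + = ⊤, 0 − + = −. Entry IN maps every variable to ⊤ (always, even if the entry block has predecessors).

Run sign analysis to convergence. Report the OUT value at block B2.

Converged values:
  B0: | IN=(all ⊤) | OUT={a:+; rest ⊤}
  B1: | IN={a:+; rest ⊤} | OUT={a:+, e:+, f:+; rest ⊤}
  B2: | IN={a:+, e:+, f:+; rest ⊤} | OUT={a:+, b:+, e:+, f:+; rest ⊤}
  B3: | IN={a:+; rest ⊤} | OUT={a:-, c:-; rest ⊤}
  B4: | IN=(all ⊤) | OUT=(all ⊤)

Merge at B2: IN[B2] = OUT[B1] = {a: +, b: ⊤, c: ⊤, d: ⊤, e: +, f: +}
Applying B2's transfer function to that IN value gives OUT[B2] (row B2 above).

Answer: {a: +, b: +, c: ⊤, d: ⊤, e: +, f: +}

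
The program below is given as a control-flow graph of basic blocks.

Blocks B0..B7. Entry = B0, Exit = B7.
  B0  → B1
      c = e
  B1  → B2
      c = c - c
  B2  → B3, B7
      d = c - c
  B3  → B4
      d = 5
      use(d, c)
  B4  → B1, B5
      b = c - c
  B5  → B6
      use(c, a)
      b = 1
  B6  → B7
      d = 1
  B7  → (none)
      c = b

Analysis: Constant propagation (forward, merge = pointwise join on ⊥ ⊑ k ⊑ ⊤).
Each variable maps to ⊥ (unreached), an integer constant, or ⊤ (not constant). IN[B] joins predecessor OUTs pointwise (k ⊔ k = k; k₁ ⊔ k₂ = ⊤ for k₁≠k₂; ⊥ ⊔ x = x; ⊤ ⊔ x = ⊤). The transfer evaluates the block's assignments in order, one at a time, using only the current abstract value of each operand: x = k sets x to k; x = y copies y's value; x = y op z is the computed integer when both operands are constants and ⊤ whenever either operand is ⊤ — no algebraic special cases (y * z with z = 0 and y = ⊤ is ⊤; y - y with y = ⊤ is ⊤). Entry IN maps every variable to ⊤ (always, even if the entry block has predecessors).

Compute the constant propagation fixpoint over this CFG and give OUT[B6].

Fixpoint table:
  B0:   IN=(all ⊤)   OUT=(all ⊤)
  B1:   IN=(all ⊤)   OUT=(all ⊤)
  B2:   IN=(all ⊤)   OUT=(all ⊤)
  B3:   IN=(all ⊤)   OUT={d:5; rest ⊤}
  B4:   IN={d:5; rest ⊤}   OUT={d:5; rest ⊤}
  B5:   IN={d:5; rest ⊤}   OUT={b:1, d:5; rest ⊤}
  B6:   IN={b:1, d:5; rest ⊤}   OUT={b:1, d:1; rest ⊤}
  B7:   IN=(all ⊤)   OUT=(all ⊤)

Merge at B6: IN[B6] = OUT[B5] = {a: ⊤, b: 1, c: ⊤, d: 5, e: ⊤, f: ⊤}
Applying B6's transfer function to that IN value gives OUT[B6] (row B6 above).

Answer: {a: ⊤, b: 1, c: ⊤, d: 1, e: ⊤, f: ⊤}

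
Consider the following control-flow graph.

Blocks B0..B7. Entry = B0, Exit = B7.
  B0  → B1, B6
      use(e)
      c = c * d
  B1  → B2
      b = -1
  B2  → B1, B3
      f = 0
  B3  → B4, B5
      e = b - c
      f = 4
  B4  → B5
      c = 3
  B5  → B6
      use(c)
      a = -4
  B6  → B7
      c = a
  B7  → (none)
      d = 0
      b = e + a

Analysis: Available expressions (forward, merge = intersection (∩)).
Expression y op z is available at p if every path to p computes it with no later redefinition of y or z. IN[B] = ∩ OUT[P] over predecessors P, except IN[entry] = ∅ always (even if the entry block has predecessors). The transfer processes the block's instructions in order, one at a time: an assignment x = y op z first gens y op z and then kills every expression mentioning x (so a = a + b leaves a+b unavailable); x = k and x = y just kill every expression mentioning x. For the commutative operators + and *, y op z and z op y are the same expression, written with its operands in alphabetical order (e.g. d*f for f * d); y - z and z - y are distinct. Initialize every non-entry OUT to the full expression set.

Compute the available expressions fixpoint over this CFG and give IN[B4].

Per-block solution:
  B0:  IN={}  OUT={}
  B1:  IN={}  OUT={}
  B2:  IN={}  OUT={}
  B3:  IN={}  OUT={b-c}
  B4:  IN={b-c}  OUT={}
  B5:  IN={}  OUT={}
  B6:  IN={}  OUT={}
  B7:  IN={}  OUT={a+e}

Merge at B4: IN[B4] = OUT[B3] = {b-c}

Answer: {b-c}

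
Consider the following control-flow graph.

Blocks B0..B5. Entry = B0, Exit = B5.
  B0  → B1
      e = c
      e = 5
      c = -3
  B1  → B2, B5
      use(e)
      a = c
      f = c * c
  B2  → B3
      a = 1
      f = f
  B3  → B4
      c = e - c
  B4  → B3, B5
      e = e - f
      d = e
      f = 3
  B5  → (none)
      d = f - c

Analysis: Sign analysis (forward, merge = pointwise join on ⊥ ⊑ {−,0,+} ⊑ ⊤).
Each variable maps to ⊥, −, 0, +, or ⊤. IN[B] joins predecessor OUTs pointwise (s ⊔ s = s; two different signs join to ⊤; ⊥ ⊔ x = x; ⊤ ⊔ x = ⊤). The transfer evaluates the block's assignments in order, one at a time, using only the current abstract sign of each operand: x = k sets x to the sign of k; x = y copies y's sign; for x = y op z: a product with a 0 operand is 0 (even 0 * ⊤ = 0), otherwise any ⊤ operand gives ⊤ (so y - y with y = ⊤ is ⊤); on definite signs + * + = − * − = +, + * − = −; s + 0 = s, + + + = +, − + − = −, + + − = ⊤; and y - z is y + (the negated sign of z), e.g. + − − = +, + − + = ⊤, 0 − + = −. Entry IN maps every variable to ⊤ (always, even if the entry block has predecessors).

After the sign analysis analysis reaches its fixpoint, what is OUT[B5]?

Converged values:
  B0:  IN=(all ⊤)  OUT={c:-, e:+; rest ⊤}
  B1:  IN={c:-, e:+; rest ⊤}  OUT={a:-, c:-, e:+, f:+; rest ⊤}
  B2:  IN={a:-, c:-, e:+, f:+; rest ⊤}  OUT={a:+, c:-, e:+, f:+; rest ⊤}
  B3:  IN={a:+, f:+; rest ⊤}  OUT={a:+, f:+; rest ⊤}
  B4:  IN={a:+, f:+; rest ⊤}  OUT={a:+, f:+; rest ⊤}
  B5:  IN={f:+; rest ⊤}  OUT={f:+; rest ⊤}

Merge at B5: IN[B5] = OUT[B1] ⊔ OUT[B4] = {a: ⊤, b: ⊤, c: ⊤, d: ⊤, e: ⊤, f: +}
Applying B5's transfer function to that IN value gives OUT[B5] (row B5 above).

Answer: {a: ⊤, b: ⊤, c: ⊤, d: ⊤, e: ⊤, f: +}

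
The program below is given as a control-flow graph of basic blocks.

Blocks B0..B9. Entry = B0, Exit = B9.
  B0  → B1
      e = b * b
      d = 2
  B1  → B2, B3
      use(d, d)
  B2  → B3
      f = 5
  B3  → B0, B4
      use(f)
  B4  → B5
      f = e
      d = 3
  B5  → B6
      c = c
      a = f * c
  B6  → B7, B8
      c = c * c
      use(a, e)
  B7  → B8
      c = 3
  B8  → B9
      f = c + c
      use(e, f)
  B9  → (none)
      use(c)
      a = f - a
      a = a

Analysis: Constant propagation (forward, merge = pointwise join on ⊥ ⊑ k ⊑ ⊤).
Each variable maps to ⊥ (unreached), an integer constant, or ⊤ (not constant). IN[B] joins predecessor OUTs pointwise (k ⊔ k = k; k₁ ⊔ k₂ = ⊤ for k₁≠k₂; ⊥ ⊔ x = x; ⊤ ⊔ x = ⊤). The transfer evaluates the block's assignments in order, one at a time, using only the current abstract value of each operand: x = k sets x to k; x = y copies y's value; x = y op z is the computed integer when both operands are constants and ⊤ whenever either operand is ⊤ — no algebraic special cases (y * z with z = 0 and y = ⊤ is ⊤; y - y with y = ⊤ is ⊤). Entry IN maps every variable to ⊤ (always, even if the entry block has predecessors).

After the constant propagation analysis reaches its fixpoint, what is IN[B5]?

Per-block solution:
  B0: | IN=(all ⊤) | OUT={d:2; rest ⊤}
  B1: | IN={d:2; rest ⊤} | OUT={d:2; rest ⊤}
  B2: | IN={d:2; rest ⊤} | OUT={d:2, f:5; rest ⊤}
  B3: | IN={d:2; rest ⊤} | OUT={d:2; rest ⊤}
  B4: | IN={d:2; rest ⊤} | OUT={d:3; rest ⊤}
  B5: | IN={d:3; rest ⊤} | OUT={d:3; rest ⊤}
  B6: | IN={d:3; rest ⊤} | OUT={d:3; rest ⊤}
  B7: | IN={d:3; rest ⊤} | OUT={c:3, d:3; rest ⊤}
  B8: | IN={d:3; rest ⊤} | OUT={d:3; rest ⊤}
  B9: | IN={d:3; rest ⊤} | OUT={d:3; rest ⊤}

Merge at B5: IN[B5] = OUT[B4] = {a: ⊤, b: ⊤, c: ⊤, d: 3, e: ⊤, f: ⊤}

Answer: {a: ⊤, b: ⊤, c: ⊤, d: 3, e: ⊤, f: ⊤}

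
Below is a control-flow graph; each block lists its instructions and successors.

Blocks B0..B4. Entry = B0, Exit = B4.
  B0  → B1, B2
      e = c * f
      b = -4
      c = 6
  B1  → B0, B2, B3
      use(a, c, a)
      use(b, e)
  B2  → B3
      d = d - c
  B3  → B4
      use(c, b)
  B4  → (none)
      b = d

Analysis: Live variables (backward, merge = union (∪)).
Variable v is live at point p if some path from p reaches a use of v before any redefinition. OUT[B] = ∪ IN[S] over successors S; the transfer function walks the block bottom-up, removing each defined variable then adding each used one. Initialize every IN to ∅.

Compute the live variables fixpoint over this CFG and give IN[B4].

Answer: {d}

Trace:
Converged values:
  B0:   IN={a, c, d, f}   OUT={a, b, c, d, e, f}
  B1:   IN={a, b, c, d, e, f}   OUT={a, b, c, d, f}
  B2:   IN={b, c, d}   OUT={b, c, d}
  B3:   IN={b, c, d}   OUT={d}
  B4:   IN={d}   OUT={}

B4 is the boundary node: OUT[B4] = {}
Applying B4's transfer function to that OUT value gives IN[B4] (row B4 above).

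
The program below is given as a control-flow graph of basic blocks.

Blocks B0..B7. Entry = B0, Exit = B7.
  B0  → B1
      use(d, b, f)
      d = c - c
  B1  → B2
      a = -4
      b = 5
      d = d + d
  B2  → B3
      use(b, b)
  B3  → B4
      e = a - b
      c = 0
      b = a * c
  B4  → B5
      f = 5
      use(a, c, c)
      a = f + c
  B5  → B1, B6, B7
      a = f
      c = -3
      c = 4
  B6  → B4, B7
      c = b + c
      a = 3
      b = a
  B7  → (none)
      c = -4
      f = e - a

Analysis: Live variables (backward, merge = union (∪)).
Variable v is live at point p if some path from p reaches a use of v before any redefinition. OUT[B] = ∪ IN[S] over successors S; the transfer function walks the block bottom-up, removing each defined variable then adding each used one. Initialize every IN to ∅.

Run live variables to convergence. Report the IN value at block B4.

Answer: {a, b, c, d, e}

Working:
Per-block solution:
  B0:  IN={b, c, d, f}  OUT={d}
  B1:  IN={d}  OUT={a, b, d}
  B2:  IN={a, b, d}  OUT={a, b, d}
  B3:  IN={a, b, d}  OUT={a, b, c, d, e}
  B4:  IN={a, b, c, d, e}  OUT={b, d, e, f}
  B5:  IN={b, d, e, f}  OUT={a, b, c, d, e}
  B6:  IN={b, c, d, e}  OUT={a, b, c, d, e}
  B7:  IN={a, e}  OUT={}

Merge at B4: OUT[B4] = IN[B5] = {b, d, e, f}
Applying B4's transfer function to that OUT value gives IN[B4] (row B4 above).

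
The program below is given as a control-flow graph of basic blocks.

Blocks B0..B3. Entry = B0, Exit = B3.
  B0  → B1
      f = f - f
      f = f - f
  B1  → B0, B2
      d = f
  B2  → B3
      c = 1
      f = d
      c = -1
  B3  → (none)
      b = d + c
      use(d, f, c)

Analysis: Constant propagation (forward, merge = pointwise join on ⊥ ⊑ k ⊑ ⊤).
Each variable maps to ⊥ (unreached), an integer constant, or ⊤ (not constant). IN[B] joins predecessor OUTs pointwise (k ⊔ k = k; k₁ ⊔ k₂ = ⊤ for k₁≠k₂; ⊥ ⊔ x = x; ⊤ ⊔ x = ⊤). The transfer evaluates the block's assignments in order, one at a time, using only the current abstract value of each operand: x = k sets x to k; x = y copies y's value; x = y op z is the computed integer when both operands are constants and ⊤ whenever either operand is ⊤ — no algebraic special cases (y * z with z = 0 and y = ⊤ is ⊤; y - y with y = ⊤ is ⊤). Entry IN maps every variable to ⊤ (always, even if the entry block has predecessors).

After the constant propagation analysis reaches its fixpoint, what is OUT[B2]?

Per-block solution:
  B0:   IN=(all ⊤)   OUT=(all ⊤)
  B1:   IN=(all ⊤)   OUT=(all ⊤)
  B2:   IN=(all ⊤)   OUT={c:-1; rest ⊤}
  B3:   IN={c:-1; rest ⊤}   OUT={c:-1; rest ⊤}

Merge at B2: IN[B2] = OUT[B1] = {a: ⊤, b: ⊤, c: ⊤, d: ⊤, e: ⊤, f: ⊤}
Applying B2's transfer function to that IN value gives OUT[B2] (row B2 above).

Answer: {a: ⊤, b: ⊤, c: -1, d: ⊤, e: ⊤, f: ⊤}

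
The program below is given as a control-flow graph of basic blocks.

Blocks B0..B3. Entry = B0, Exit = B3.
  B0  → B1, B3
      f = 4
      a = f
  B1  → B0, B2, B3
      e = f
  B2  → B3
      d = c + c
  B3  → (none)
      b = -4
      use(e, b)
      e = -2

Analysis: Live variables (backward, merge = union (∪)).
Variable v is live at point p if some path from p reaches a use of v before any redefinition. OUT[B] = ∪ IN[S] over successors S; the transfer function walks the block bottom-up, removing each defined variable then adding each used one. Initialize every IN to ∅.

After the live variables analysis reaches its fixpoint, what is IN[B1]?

Fixpoint table:
  B0:   IN={c, e}   OUT={c, e, f}
  B1:   IN={c, f}   OUT={c, e}
  B2:   IN={c, e}   OUT={e}
  B3:   IN={e}   OUT={}

Merge at B1: OUT[B1] = IN[B0] ⊔ IN[B2] ⊔ IN[B3] = {c, e}
Applying B1's transfer function to that OUT value gives IN[B1] (row B1 above).

Answer: {c, f}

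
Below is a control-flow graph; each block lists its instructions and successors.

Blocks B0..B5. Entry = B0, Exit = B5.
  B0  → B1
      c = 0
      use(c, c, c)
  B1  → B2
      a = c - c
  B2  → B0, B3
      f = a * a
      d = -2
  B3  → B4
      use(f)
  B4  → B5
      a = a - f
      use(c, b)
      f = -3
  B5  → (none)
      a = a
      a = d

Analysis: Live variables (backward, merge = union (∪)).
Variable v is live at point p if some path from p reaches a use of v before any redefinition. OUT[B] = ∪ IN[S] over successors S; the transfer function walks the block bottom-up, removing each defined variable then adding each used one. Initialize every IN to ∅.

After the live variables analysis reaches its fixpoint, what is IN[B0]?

Answer: {b}

Trace:
Fixpoint table:
  B0: | IN={b} | OUT={b, c}
  B1: | IN={b, c} | OUT={a, b, c}
  B2: | IN={a, b, c} | OUT={a, b, c, d, f}
  B3: | IN={a, b, c, d, f} | OUT={a, b, c, d, f}
  B4: | IN={a, b, c, d, f} | OUT={a, d}
  B5: | IN={a, d} | OUT={}

Merge at B0: OUT[B0] = IN[B1] = {b, c}
Applying B0's transfer function to that OUT value gives IN[B0] (row B0 above).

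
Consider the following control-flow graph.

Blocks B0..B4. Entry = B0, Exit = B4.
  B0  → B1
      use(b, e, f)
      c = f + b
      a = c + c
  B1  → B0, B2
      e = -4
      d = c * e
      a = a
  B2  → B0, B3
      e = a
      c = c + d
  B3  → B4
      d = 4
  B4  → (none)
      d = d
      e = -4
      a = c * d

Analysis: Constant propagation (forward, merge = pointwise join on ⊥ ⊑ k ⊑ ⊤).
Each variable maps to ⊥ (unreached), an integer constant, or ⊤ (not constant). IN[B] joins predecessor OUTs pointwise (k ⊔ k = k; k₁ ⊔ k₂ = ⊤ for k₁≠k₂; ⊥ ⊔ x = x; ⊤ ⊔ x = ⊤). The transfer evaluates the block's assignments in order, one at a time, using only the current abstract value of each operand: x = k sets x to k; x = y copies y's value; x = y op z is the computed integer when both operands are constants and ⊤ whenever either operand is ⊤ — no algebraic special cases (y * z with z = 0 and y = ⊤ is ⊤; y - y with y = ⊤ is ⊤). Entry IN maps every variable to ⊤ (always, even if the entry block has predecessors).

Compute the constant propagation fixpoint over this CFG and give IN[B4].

Answer: {a: ⊤, b: ⊤, c: ⊤, d: 4, e: ⊤, f: ⊤}

Derivation:
Converged values:
  B0: | IN=(all ⊤) | OUT=(all ⊤)
  B1: | IN=(all ⊤) | OUT={e:-4; rest ⊤}
  B2: | IN={e:-4; rest ⊤} | OUT=(all ⊤)
  B3: | IN=(all ⊤) | OUT={d:4; rest ⊤}
  B4: | IN={d:4; rest ⊤} | OUT={d:4, e:-4; rest ⊤}

Merge at B4: IN[B4] = OUT[B3] = {a: ⊤, b: ⊤, c: ⊤, d: 4, e: ⊤, f: ⊤}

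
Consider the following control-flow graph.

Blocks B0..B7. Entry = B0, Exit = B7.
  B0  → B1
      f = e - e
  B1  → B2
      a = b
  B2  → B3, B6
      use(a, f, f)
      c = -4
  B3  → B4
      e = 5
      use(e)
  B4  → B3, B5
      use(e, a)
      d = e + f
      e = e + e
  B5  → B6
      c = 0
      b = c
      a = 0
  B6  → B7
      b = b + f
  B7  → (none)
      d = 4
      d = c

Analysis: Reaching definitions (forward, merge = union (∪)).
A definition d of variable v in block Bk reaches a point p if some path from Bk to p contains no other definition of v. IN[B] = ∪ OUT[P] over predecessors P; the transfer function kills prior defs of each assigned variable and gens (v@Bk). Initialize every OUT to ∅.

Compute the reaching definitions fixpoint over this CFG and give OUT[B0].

Converged values:
  B0: | IN={} | OUT={f@B0}
  B1: | IN={f@B0} | OUT={a@B1, f@B0}
  B2: | IN={a@B1, f@B0} | OUT={a@B1, c@B2, f@B0}
  B3: | IN={a@B1, c@B2, d@B4, e@B4, f@B0} | OUT={a@B1, c@B2, d@B4, e@B3, f@B0}
  B4: | IN={a@B1, c@B2, d@B4, e@B3, f@B0} | OUT={a@B1, c@B2, d@B4, e@B4, f@B0}
  B5: | IN={a@B1, c@B2, d@B4, e@B4, f@B0} | OUT={a@B5, b@B5, c@B5, d@B4, e@B4, f@B0}
  B6: | IN={a@B1, a@B5, b@B5, c@B2, c@B5, d@B4, e@B4, f@B0} | OUT={a@B1, a@B5, b@B6, c@B2, c@B5, d@B4, e@B4, f@B0}
  B7: | IN={a@B1, a@B5, b@B6, c@B2, c@B5, d@B4, e@B4, f@B0} | OUT={a@B1, a@B5, b@B6, c@B2, c@B5, d@B7, e@B4, f@B0}

B0 is the boundary node: IN[B0] = {}
Applying B0's transfer function to that IN value gives OUT[B0] (row B0 above).

Answer: {f@B0}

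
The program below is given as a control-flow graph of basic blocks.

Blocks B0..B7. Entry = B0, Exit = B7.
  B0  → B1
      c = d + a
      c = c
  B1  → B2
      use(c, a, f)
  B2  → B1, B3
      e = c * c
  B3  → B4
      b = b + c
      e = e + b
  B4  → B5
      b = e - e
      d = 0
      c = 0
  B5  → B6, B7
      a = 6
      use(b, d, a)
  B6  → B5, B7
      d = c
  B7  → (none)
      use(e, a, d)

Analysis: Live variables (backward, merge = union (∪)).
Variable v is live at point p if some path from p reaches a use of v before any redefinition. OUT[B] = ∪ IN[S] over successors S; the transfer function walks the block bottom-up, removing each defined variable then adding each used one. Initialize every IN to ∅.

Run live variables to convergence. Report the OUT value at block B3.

Answer: {e}

Working:
Converged values:
  B0:   IN={a, b, d, f}   OUT={a, b, c, f}
  B1:   IN={a, b, c, f}   OUT={a, b, c, f}
  B2:   IN={a, b, c, f}   OUT={a, b, c, e, f}
  B3:   IN={b, c, e}   OUT={e}
  B4:   IN={e}   OUT={b, c, d, e}
  B5:   IN={b, c, d, e}   OUT={a, b, c, d, e}
  B6:   IN={a, b, c, e}   OUT={a, b, c, d, e}
  B7:   IN={a, d, e}   OUT={}

Merge at B3: OUT[B3] = IN[B4] = {e}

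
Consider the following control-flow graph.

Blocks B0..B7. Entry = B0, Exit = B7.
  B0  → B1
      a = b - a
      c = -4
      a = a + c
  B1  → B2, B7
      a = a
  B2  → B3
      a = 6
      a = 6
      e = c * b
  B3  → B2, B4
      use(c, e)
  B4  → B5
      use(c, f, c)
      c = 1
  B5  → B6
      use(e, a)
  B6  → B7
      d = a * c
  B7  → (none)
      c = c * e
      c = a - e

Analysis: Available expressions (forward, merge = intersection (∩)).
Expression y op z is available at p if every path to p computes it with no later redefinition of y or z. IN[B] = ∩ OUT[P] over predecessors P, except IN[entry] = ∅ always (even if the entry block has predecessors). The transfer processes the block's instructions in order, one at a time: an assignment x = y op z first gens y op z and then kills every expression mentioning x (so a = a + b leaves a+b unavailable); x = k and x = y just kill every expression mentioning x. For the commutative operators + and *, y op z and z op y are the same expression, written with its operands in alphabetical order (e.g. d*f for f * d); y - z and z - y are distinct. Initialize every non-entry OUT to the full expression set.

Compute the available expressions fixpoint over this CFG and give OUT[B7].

Answer: {a-e}

Working:
Fixpoint table:
  B0:   IN={}   OUT={}
  B1:   IN={}   OUT={}
  B2:   IN={}   OUT={b*c}
  B3:   IN={b*c}   OUT={b*c}
  B4:   IN={b*c}   OUT={}
  B5:   IN={}   OUT={}
  B6:   IN={}   OUT={a*c}
  B7:   IN={}   OUT={a-e}

Merge at B7: IN[B7] = OUT[B1] ∩ OUT[B6] = {}
Applying B7's transfer function to that IN value gives OUT[B7] (row B7 above).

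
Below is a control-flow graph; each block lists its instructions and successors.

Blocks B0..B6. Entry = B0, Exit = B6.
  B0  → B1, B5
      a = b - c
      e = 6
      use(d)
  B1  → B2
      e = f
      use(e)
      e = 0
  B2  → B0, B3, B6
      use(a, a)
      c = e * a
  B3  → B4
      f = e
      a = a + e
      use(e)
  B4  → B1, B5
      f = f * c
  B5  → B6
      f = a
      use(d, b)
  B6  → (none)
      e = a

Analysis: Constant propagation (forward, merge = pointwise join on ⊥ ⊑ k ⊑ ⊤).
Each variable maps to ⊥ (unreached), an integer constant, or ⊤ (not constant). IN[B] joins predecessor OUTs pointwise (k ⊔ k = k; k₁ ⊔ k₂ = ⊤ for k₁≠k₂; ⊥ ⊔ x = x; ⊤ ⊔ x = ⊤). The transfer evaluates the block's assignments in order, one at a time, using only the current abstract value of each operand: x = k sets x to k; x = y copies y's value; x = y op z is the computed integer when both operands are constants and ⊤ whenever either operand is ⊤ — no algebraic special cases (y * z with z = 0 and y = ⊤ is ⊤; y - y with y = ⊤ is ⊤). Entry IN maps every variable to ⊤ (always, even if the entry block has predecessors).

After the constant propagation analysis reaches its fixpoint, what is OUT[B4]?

Converged values:
  B0:   IN=(all ⊤)   OUT={e:6; rest ⊤}
  B1:   IN=(all ⊤)   OUT={e:0; rest ⊤}
  B2:   IN={e:0; rest ⊤}   OUT={e:0; rest ⊤}
  B3:   IN={e:0; rest ⊤}   OUT={e:0, f:0; rest ⊤}
  B4:   IN={e:0, f:0; rest ⊤}   OUT={e:0; rest ⊤}
  B5:   IN=(all ⊤)   OUT=(all ⊤)
  B6:   IN=(all ⊤)   OUT=(all ⊤)

Merge at B4: IN[B4] = OUT[B3] = {a: ⊤, b: ⊤, c: ⊤, d: ⊤, e: 0, f: 0}
Applying B4's transfer function to that IN value gives OUT[B4] (row B4 above).

Answer: {a: ⊤, b: ⊤, c: ⊤, d: ⊤, e: 0, f: ⊤}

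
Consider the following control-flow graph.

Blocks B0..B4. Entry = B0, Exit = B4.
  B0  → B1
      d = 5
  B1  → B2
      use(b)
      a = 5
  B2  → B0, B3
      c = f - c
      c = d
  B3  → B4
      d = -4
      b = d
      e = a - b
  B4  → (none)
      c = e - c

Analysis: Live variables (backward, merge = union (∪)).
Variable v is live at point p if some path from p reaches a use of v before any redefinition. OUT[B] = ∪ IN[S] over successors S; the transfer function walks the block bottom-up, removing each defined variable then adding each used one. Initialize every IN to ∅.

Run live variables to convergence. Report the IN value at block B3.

Answer: {a, c}

Working:
Per-block solution:
  B0:   IN={b, c, f}   OUT={b, c, d, f}
  B1:   IN={b, c, d, f}   OUT={a, b, c, d, f}
  B2:   IN={a, b, c, d, f}   OUT={a, b, c, f}
  B3:   IN={a, c}   OUT={c, e}
  B4:   IN={c, e}   OUT={}

Merge at B3: OUT[B3] = IN[B4] = {c, e}
Applying B3's transfer function to that OUT value gives IN[B3] (row B3 above).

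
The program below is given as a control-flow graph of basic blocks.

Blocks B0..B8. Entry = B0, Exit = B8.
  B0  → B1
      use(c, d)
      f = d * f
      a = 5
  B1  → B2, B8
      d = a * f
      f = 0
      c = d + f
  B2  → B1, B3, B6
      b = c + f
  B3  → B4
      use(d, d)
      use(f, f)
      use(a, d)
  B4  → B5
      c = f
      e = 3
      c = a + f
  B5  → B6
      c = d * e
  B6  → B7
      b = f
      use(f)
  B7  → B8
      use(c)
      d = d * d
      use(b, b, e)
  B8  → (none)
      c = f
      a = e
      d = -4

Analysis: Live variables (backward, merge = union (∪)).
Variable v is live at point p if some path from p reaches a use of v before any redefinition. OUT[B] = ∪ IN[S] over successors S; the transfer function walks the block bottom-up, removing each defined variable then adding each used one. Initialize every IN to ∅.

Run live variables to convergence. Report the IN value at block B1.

Fixpoint table:
  B0:  IN={c, d, e, f}  OUT={a, e, f}
  B1:  IN={a, e, f}  OUT={a, c, d, e, f}
  B2:  IN={a, c, d, e, f}  OUT={a, c, d, e, f}
  B3:  IN={a, d, f}  OUT={a, d, f}
  B4:  IN={a, d, f}  OUT={d, e, f}
  B5:  IN={d, e, f}  OUT={c, d, e, f}
  B6:  IN={c, d, e, f}  OUT={b, c, d, e, f}
  B7:  IN={b, c, d, e, f}  OUT={e, f}
  B8:  IN={e, f}  OUT={}

Merge at B1: OUT[B1] = IN[B2] ⊔ IN[B8] = {a, c, d, e, f}
Applying B1's transfer function to that OUT value gives IN[B1] (row B1 above).

Answer: {a, e, f}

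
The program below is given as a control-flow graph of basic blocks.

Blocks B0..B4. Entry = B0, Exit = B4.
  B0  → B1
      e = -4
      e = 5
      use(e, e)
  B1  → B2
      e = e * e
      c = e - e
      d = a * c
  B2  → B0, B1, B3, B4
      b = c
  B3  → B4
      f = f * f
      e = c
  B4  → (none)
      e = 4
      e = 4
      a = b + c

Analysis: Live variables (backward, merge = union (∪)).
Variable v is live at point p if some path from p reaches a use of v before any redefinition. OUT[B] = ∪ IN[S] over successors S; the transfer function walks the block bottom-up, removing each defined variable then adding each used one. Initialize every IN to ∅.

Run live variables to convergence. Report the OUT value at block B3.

Converged values:
  B0:  IN={a, f}  OUT={a, e, f}
  B1:  IN={a, e, f}  OUT={a, c, e, f}
  B2:  IN={a, c, e, f}  OUT={a, b, c, e, f}
  B3:  IN={b, c, f}  OUT={b, c}
  B4:  IN={b, c}  OUT={}

Merge at B3: OUT[B3] = IN[B4] = {b, c}

Answer: {b, c}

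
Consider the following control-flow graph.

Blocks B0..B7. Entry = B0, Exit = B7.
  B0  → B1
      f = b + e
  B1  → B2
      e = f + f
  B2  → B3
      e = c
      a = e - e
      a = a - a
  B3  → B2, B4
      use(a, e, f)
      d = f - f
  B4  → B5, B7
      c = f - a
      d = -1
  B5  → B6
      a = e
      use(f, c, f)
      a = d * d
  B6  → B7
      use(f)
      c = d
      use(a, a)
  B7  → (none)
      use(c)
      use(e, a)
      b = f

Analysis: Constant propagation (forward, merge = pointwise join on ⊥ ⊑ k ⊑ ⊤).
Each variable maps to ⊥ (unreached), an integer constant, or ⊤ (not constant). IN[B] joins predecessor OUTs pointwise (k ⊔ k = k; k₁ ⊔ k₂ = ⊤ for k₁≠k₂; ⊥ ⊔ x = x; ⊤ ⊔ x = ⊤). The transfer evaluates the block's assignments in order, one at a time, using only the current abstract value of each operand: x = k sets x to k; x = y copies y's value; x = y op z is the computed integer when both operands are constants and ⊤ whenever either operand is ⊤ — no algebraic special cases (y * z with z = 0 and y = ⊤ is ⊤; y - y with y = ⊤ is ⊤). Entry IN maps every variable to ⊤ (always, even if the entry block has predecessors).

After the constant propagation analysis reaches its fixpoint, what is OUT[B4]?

Converged values:
  B0:  IN=(all ⊤)  OUT=(all ⊤)
  B1:  IN=(all ⊤)  OUT=(all ⊤)
  B2:  IN=(all ⊤)  OUT=(all ⊤)
  B3:  IN=(all ⊤)  OUT=(all ⊤)
  B4:  IN=(all ⊤)  OUT={d:-1; rest ⊤}
  B5:  IN={d:-1; rest ⊤}  OUT={a:1, d:-1; rest ⊤}
  B6:  IN={a:1, d:-1; rest ⊤}  OUT={a:1, c:-1, d:-1; rest ⊤}
  B7:  IN={d:-1; rest ⊤}  OUT={d:-1; rest ⊤}

Merge at B4: IN[B4] = OUT[B3] = {a: ⊤, b: ⊤, c: ⊤, d: ⊤, e: ⊤, f: ⊤}
Applying B4's transfer function to that IN value gives OUT[B4] (row B4 above).

Answer: {a: ⊤, b: ⊤, c: ⊤, d: -1, e: ⊤, f: ⊤}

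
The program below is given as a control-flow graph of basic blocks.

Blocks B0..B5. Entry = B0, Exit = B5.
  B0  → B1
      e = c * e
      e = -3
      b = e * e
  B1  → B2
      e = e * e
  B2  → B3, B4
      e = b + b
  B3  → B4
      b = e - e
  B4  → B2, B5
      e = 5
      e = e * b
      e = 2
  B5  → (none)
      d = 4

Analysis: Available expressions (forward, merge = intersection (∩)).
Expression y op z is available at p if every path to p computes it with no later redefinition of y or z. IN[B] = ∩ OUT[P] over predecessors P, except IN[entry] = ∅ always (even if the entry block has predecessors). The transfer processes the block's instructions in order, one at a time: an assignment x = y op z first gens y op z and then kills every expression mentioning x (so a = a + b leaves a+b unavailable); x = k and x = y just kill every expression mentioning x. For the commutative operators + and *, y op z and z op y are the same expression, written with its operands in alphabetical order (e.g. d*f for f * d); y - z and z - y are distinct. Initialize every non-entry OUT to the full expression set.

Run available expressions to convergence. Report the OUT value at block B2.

Fixpoint table:
  B0: | IN={} | OUT={e*e}
  B1: | IN={e*e} | OUT={}
  B2: | IN={} | OUT={b+b}
  B3: | IN={b+b} | OUT={e-e}
  B4: | IN={} | OUT={}
  B5: | IN={} | OUT={}

Merge at B2: IN[B2] = OUT[B1] ∩ OUT[B4] = {}
Applying B2's transfer function to that IN value gives OUT[B2] (row B2 above).

Answer: {b+b}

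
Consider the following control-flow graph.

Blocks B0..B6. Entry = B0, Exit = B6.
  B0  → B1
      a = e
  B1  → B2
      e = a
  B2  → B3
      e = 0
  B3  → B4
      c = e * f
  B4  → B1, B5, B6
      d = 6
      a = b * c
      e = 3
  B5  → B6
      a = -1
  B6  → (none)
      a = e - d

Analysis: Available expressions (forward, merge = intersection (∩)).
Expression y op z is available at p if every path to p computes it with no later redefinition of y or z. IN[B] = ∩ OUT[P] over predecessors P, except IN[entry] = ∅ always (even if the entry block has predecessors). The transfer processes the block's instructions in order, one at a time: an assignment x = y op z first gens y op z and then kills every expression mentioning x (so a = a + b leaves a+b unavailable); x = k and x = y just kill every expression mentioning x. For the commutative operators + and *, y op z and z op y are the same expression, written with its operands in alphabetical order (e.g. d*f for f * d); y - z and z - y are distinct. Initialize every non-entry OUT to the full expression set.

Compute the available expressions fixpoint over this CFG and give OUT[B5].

Answer: {b*c}

Derivation:
Converged values:
  B0: | IN={} | OUT={}
  B1: | IN={} | OUT={}
  B2: | IN={} | OUT={}
  B3: | IN={} | OUT={e*f}
  B4: | IN={e*f} | OUT={b*c}
  B5: | IN={b*c} | OUT={b*c}
  B6: | IN={b*c} | OUT={b*c, e-d}

Merge at B5: IN[B5] = OUT[B4] = {b*c}
Applying B5's transfer function to that IN value gives OUT[B5] (row B5 above).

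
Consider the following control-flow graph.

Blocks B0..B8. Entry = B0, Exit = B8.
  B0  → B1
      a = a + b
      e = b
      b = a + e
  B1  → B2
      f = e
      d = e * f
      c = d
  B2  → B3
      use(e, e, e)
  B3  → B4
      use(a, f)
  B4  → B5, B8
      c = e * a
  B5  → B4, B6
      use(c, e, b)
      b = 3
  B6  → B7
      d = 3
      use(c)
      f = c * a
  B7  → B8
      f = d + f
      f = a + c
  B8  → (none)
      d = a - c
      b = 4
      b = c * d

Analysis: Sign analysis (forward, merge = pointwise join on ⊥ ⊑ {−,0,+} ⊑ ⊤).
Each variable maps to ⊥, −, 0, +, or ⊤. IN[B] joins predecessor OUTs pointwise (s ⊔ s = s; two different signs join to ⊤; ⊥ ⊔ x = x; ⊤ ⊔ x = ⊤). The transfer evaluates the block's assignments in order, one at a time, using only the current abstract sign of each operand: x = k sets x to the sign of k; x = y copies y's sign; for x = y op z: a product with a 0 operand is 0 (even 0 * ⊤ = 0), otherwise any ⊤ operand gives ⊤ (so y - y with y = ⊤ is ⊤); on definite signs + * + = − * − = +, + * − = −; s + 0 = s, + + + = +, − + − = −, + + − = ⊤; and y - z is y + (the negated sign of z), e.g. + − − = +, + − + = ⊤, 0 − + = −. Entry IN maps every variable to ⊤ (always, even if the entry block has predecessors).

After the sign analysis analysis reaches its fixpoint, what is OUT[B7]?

Answer: {a: ⊤, b: +, c: ⊤, d: +, e: ⊤, f: ⊤}

Working:
Fixpoint table:
  B0:   IN=(all ⊤)   OUT=(all ⊤)
  B1:   IN=(all ⊤)   OUT=(all ⊤)
  B2:   IN=(all ⊤)   OUT=(all ⊤)
  B3:   IN=(all ⊤)   OUT=(all ⊤)
  B4:   IN=(all ⊤)   OUT=(all ⊤)
  B5:   IN=(all ⊤)   OUT={b:+; rest ⊤}
  B6:   IN={b:+; rest ⊤}   OUT={b:+, d:+; rest ⊤}
  B7:   IN={b:+, d:+; rest ⊤}   OUT={b:+, d:+; rest ⊤}
  B8:   IN=(all ⊤)   OUT=(all ⊤)

Merge at B7: IN[B7] = OUT[B6] = {a: ⊤, b: +, c: ⊤, d: +, e: ⊤, f: ⊤}
Applying B7's transfer function to that IN value gives OUT[B7] (row B7 above).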